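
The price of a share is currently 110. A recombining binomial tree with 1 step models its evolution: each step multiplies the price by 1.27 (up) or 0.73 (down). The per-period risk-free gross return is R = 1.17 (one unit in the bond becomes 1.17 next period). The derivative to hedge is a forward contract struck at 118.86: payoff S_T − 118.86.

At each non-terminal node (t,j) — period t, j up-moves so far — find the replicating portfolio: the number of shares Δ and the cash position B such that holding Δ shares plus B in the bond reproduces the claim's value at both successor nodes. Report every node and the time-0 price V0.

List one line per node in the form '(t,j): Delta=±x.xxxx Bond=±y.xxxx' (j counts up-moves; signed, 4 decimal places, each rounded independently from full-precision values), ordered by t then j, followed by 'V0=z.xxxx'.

The replicating-portfolio and risk-neutral prices coincide; use p* = (1.17−0.73)/(1.27−0.73) = 0.8148 for the latter.
Terminal payoffs: V(1,0)=-38.5600, V(1,1)=20.8400
Node (0,0) S=110.0000: V=(p*·20.8400+(1−p*)·-38.5600)/1.17=8.4103; Δ=(20.8400−-38.5600)/(139.7000−80.3000)=1.0000; B=V−Δ·S=-101.5897
The time-0 hedge costs 8.4103, which is the no-arbitrage price.

(0,0): Delta=1.0000 Bond=-101.5897
V0=8.4103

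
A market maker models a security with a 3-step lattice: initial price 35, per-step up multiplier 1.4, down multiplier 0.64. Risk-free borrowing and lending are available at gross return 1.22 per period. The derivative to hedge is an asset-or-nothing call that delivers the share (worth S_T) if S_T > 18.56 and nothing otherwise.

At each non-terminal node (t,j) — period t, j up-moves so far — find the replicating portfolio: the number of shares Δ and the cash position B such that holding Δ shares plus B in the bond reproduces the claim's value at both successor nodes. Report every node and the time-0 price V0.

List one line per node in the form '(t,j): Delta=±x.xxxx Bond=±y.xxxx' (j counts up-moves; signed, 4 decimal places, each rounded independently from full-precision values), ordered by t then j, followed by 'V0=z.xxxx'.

The replicating-portfolio and risk-neutral prices coincide; use p* = (1.22−0.64)/(1.4−0.64) = 0.7632 for the latter.
Terminal values V(3,·): V(3,0)=0.0000, V(3,1)=20.0704, V(3,2)=43.9040, V(3,3)=96.0400
(2,0): S=14.3360. Δ = (V_up−V_dn)/(S_up−S_dn) = (20.0704−0.0000)/(20.0704−9.1750) = 1.8421. V = [p*·20.0704 + (1−p*)·0.0000]/1.22 = 12.5548. B = V − Δ·S = -13.8536.
(2,1): S=31.3600. Δ = (V_up−V_dn)/(S_up−S_dn) = (43.9040−20.0704)/(43.9040−20.0704) = 1.0000. V = [p*·43.9040 + (1−p*)·20.0704]/1.22 = 31.3600. B = V − Δ·S = 0.0000.
(2,2): S=68.6000. Δ = (V_up−V_dn)/(S_up−S_dn) = (96.0400−43.9040)/(96.0400−43.9040) = 1.0000. V = [p*·96.0400 + (1−p*)·43.9040]/1.22 = 68.6000. B = V − Δ·S = 0.0000.
(1,0): S=22.4000. Δ = (V_up−V_dn)/(S_up−S_dn) = (31.3600−12.5548)/(31.3600−14.3360) = 1.1046. V = [p*·31.3600 + (1−p*)·12.5548]/1.22 = 22.0542. B = V − Δ·S = -2.6894.
(1,1): S=49.0000. Δ = (V_up−V_dn)/(S_up−S_dn) = (68.6000−31.3600)/(68.6000−31.3600) = 1.0000. V = [p*·68.6000 + (1−p*)·31.3600]/1.22 = 49.0000. B = V − Δ·S = 0.0000.
(0,0): S=35.0000. Δ = (V_up−V_dn)/(S_up−S_dn) = (49.0000−22.0542)/(49.0000−22.4000) = 1.0130. V = [p*·49.0000 + (1−p*)·22.0542]/1.22 = 34.9329. B = V − Δ·S = -0.5221.
Each (Δ,B) replicates both successor values, so the strategy is self-financing and V0 is arbitrage-free.

(0,0): Delta=1.0130 Bond=-0.5221
(1,0): Delta=1.1046 Bond=-2.6894
(1,1): Delta=1.0000 Bond=0.0000
(2,0): Delta=1.8421 Bond=-13.8536
(2,1): Delta=1.0000 Bond=0.0000
(2,2): Delta=1.0000 Bond=0.0000
V0=34.9329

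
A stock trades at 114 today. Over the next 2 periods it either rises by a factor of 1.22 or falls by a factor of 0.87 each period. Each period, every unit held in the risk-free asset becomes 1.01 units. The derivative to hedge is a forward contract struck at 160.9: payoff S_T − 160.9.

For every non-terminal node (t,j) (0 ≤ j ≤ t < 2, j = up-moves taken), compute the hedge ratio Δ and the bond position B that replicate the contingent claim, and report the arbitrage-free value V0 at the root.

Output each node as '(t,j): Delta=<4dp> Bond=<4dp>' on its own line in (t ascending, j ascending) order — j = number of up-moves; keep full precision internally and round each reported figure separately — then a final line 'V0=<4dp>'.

(0,0): Delta=1.0000 Bond=-157.7296
(1,0): Delta=1.0000 Bond=-159.3069
(1,1): Delta=1.0000 Bond=-159.3069
V0=-43.7296

No-arbitrage ⇒ martingale measure with p* = (R−d)/(u−d) = 0.4000.
At expiry t=2: V(2,0)=-74.6134, V(2,1)=-39.9004, V(2,2)=8.7776
  t=1,j=0: stock 99.1800 → up 120.9996 (V=-39.9004), down 86.2866 (V=-74.6134). Price -60.1269; hedge Δ=1.0000, bond B=-159.3069.
  t=1,j=1: stock 139.0800 → up 169.6776 (V=8.7776), down 120.9996 (V=-39.9004). Price -20.2269; hedge Δ=1.0000, bond B=-159.3069.
  t=0,j=0: stock 114.0000 → up 139.0800 (V=-20.2269), down 99.1800 (V=-60.1269). Price -43.7296; hedge Δ=1.0000, bond B=-157.7296.
Root portfolio cost Δ·114+B reproduces V0=-43.7296.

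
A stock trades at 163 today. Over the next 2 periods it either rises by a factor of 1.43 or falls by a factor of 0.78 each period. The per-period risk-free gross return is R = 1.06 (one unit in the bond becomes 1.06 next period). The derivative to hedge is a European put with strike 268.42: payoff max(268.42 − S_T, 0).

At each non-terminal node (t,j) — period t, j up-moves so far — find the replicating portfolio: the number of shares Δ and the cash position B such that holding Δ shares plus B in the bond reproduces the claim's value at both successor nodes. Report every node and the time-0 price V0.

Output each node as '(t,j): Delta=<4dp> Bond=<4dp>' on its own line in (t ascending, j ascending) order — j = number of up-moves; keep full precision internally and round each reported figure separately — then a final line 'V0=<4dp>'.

(0,0): Delta=-0.7511 Bond=209.0356
(1,0): Delta=-1.0000 Bond=253.2264
(1,1): Delta=-0.5716 Bond=179.7562
V0=86.6108

No-arbitrage ⇒ martingale measure with p* = (R−d)/(u−d) = 0.4308.
At expiry t=2: V(2,0)=169.2508, V(2,1)=86.6098, V(2,2)=0.0000
(1,0): S=127.1400. Δ = (V_up−V_dn)/(S_up−S_dn) = (86.6098−169.2508)/(181.8102−99.1692) = -1.0000. V = [p*·86.6098 + (1−p*)·169.2508]/1.06 = 126.0864. B = V − Δ·S = 253.2264.
(1,1): S=233.0900. Δ = (V_up−V_dn)/(S_up−S_dn) = (0.0000−86.6098)/(333.3187−181.8102) = -0.5716. V = [p*·0.0000 + (1−p*)·86.6098]/1.06 = 46.5103. B = V − Δ·S = 179.7562.
(0,0): S=163.0000. Δ = (V_up−V_dn)/(S_up−S_dn) = (46.5103−126.0864)/(233.0900−127.1400) = -0.7511. V = [p*·46.5103 + (1−p*)·126.0864]/1.06 = 86.6108. B = V − Δ·S = 209.0356.
The time-0 hedge costs 86.6108, which is the no-arbitrage price.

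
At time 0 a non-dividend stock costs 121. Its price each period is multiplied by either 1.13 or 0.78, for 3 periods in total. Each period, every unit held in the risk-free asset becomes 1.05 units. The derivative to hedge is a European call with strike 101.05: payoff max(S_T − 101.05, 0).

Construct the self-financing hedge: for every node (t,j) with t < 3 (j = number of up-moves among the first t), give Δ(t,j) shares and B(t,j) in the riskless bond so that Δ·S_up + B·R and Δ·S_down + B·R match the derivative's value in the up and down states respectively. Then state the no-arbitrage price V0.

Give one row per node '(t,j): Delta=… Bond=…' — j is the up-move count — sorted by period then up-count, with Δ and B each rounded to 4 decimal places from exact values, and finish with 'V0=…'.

Under the risk-neutral measure, an up-move has probability p* = (R−d)/(u−d) = 0.7714 and values discount at R = 1.05.
Payoff layer (t=3): V(3,0)=0.0000, V(3,1)=0.0000, V(3,2)=19.4638, V(3,3)=73.5405
Node (2,0) S=73.6164: V=(p*·0.0000+(1−p*)·0.0000)/1.05=0.0000; Δ=(0.0000−0.0000)/(83.1865−57.4208)=0.0000; B=V−Δ·S=0.0000
Node (2,1) S=106.6494: V=(p*·19.4638+(1−p*)·0.0000)/1.05=14.3000; Δ=(19.4638−0.0000)/(120.5138−83.1865)=0.5214; B=V−Δ·S=-41.3110
Node (2,2) S=154.5049: V=(p*·73.5405+(1−p*)·19.4638)/1.05=58.2668; Δ=(73.5405−19.4638)/(174.5905−120.5138)=1.0000; B=V−Δ·S=-96.2381
Node (1,0) S=94.3800: V=(p*·14.3000+(1−p*)·0.0000)/1.05=10.5061; Δ=(14.3000−0.0000)/(106.6494−73.6164)=0.4329; B=V−Δ·S=-30.3509
Node (1,1) S=136.7300: V=(p*·58.2668+(1−p*)·14.3000)/1.05=45.9212; Δ=(58.2668−14.3000)/(154.5049−106.6494)=0.9187; B=V−Δ·S=-79.6984
Node (0,0) S=121.0000: V=(p*·45.9212+(1−p*)·10.5061)/1.05=36.0250; Δ=(45.9212−10.5061)/(136.7300−94.3800)=0.8362; B=V−Δ·S=-65.1609
Each (Δ,B) replicates both successor values, so the strategy is self-financing and V0 is arbitrage-free.

(0,0): Delta=0.8362 Bond=-65.1609
(1,0): Delta=0.4329 Bond=-30.3509
(1,1): Delta=0.9187 Bond=-79.6984
(2,0): Delta=0.0000 Bond=0.0000
(2,1): Delta=0.5214 Bond=-41.3110
(2,2): Delta=1.0000 Bond=-96.2381
V0=36.0250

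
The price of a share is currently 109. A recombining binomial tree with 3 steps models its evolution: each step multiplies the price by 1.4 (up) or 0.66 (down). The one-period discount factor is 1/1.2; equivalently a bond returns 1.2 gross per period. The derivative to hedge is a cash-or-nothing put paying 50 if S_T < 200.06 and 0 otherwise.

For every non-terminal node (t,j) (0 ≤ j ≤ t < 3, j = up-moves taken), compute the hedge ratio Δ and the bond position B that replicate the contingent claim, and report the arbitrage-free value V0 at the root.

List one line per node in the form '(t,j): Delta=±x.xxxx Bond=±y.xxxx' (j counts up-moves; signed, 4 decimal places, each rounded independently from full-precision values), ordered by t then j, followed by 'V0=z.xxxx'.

Risk-neutral probability p* = (R−d)/(u−d) = (1.2−0.66)/(1.4−0.66) = 0.7297.
Terminal payoffs: V(3,0)=50.0000, V(3,1)=50.0000, V(3,2)=50.0000, V(3,3)=0.0000
(2,0): S=47.4804. Δ = (V_up−V_dn)/(S_up−S_dn) = (50.0000−50.0000)/(66.4726−31.3371) = 0.0000. V = [p*·50.0000 + (1−p*)·50.0000]/1.2 = 41.6667. B = V − Δ·S = 41.6667.
(2,1): S=100.7160. Δ = (V_up−V_dn)/(S_up−S_dn) = (50.0000−50.0000)/(141.0024−66.4726) = 0.0000. V = [p*·50.0000 + (1−p*)·50.0000]/1.2 = 41.6667. B = V − Δ·S = 41.6667.
(2,2): S=213.6400. Δ = (V_up−V_dn)/(S_up−S_dn) = (0.0000−50.0000)/(299.0960−141.0024) = -0.3163. V = [p*·0.0000 + (1−p*)·50.0000]/1.2 = 11.2613. B = V − Δ·S = 78.8288.
(1,0): S=71.9400. Δ = (V_up−V_dn)/(S_up−S_dn) = (41.6667−41.6667)/(100.7160−47.4804) = 0.0000. V = [p*·41.6667 + (1−p*)·41.6667]/1.2 = 34.7222. B = V − Δ·S = 34.7222.
(1,1): S=152.6000. Δ = (V_up−V_dn)/(S_up−S_dn) = (11.2613−41.6667)/(213.6400−100.7160) = -0.2693. V = [p*·11.2613 + (1−p*)·41.6667]/1.2 = 16.2324. B = V − Δ·S = 57.3208.
(0,0): S=109.0000. Δ = (V_up−V_dn)/(S_up−S_dn) = (16.2324−34.7222)/(152.6000−71.9400) = -0.2292. V = [p*·16.2324 + (1−p*)·34.7222]/1.2 = 17.6914. B = V − Δ·S = 42.6776.
Self-financing check: at every node Δ·S+B equals the discounted successor values.

(0,0): Delta=-0.2292 Bond=42.6776
(1,0): Delta=0.0000 Bond=34.7222
(1,1): Delta=-0.2693 Bond=57.3208
(2,0): Delta=0.0000 Bond=41.6667
(2,1): Delta=0.0000 Bond=41.6667
(2,2): Delta=-0.3163 Bond=78.8288
V0=17.6914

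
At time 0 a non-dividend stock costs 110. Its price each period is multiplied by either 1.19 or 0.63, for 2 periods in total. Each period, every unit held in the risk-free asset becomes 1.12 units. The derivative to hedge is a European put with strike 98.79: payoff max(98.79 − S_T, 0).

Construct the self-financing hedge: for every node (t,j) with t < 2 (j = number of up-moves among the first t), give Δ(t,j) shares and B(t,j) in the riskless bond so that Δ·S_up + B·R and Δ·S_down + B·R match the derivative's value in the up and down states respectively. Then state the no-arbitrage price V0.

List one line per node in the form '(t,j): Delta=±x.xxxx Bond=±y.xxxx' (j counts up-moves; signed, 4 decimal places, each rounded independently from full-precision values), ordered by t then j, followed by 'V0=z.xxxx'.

(0,0): Delta=-0.2773 Bond=34.0396
(1,0): Delta=-1.0000 Bond=88.2054
(1,1): Delta=-0.2227 Bond=30.9700
V0=3.5332

Since d<R<u, set p* = (R−d)/(u−d) = 0.8750; price each node as the discounted p*-expectation of its children.
At expiry t=2: V(2,0)=55.1310, V(2,1)=16.3230, V(2,2)=0.0000
(1,0): S=69.3000. Δ = (V_up−V_dn)/(S_up−S_dn) = (16.3230−55.1310)/(82.4670−43.6590) = -1.0000. V = [p*·16.3230 + (1−p*)·55.1310]/1.12 = 18.9054. B = V − Δ·S = 88.2054.
(1,1): S=130.9000. Δ = (V_up−V_dn)/(S_up−S_dn) = (0.0000−16.3230)/(155.7710−82.4670) = -0.2227. V = [p*·0.0000 + (1−p*)·16.3230]/1.12 = 1.8218. B = V − Δ·S = 30.9700.
(0,0): S=110.0000. Δ = (V_up−V_dn)/(S_up−S_dn) = (1.8218−18.9054)/(130.9000−69.3000) = -0.2773. V = [p*·1.8218 + (1−p*)·18.9054]/1.12 = 3.5332. B = V − Δ·S = 34.0396.
The time-0 hedge costs 3.5332, which is the no-arbitrage price.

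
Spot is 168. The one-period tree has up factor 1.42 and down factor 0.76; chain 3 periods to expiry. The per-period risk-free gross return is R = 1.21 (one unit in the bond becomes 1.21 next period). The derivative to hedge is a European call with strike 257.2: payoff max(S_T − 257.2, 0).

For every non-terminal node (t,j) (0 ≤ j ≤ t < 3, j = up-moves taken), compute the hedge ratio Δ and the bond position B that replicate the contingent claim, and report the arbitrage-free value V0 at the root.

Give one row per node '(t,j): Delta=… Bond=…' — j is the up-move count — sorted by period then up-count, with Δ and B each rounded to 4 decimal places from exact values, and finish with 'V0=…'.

(0,0): Delta=0.6409 Bond=-67.5636
(1,0): Delta=0.0017 Bond=-0.1362
(1,1): Delta=0.8006 Bond=-119.8393
(2,0): Delta=0.0000 Bond=0.0000
(2,1): Delta=0.0021 Bond=-0.2417
(2,2): Delta=1.0000 Bond=-212.5620
V0=40.1108

Since d<R<u, set p* = (R−d)/(u−d) = 0.6818; price each node as the discounted p*-expectation of its children.
At expiry t=3: V(3,0)=0.0000, V(3,1)=0.0000, V(3,2)=0.2540, V(3,3)=223.8324
Node (2,0) S=97.0368: V=(p*·0.0000+(1−p*)·0.0000)/1.21=0.0000; Δ=(0.0000−0.0000)/(137.7923−73.7480)=0.0000; B=V−Δ·S=0.0000
Node (2,1) S=181.3056: V=(p*·0.2540+(1−p*)·0.0000)/1.21=0.1431; Δ=(0.2540−0.0000)/(257.4540−137.7923)=0.0021; B=V−Δ·S=-0.2417
Node (2,2) S=338.7552: V=(p*·223.8324+(1−p*)·0.2540)/1.21=126.1932; Δ=(223.8324−0.2540)/(481.0324−257.4540)=1.0000; B=V−Δ·S=-212.5620
Node (1,0) S=127.6800: V=(p*·0.1431+(1−p*)·0.0000)/1.21=0.0806; Δ=(0.1431−0.0000)/(181.3056−97.0368)=0.0017; B=V−Δ·S=-0.1362
Node (1,1) S=238.5600: V=(p*·126.1932+(1−p*)·0.1431)/1.21=71.1458; Δ=(126.1932−0.1431)/(338.7552−181.3056)=0.8006; B=V−Δ·S=-119.8393
Node (0,0) S=168.0000: V=(p*·71.1458+(1−p*)·0.0806)/1.21=40.1108; Δ=(71.1458−0.0806)/(238.5600−127.6800)=0.6409; B=V−Δ·S=-67.5636
Each (Δ,B) replicates both successor values, so the strategy is self-financing and V0 is arbitrage-free.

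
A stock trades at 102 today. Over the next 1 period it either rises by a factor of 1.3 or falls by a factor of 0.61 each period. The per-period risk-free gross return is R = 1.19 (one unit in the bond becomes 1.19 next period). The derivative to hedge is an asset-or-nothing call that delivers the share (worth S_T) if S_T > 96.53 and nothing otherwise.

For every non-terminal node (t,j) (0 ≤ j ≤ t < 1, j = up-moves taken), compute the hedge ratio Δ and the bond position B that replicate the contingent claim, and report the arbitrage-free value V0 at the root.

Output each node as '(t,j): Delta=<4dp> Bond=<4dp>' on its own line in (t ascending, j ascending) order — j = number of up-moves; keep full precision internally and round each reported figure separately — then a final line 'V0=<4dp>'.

Under the risk-neutral measure, an up-move has probability p* = (R−d)/(u−d) = 0.8406 and values discount at R = 1.19.
Terminal payoffs: V(1,0)=0.0000, V(1,1)=132.6000
  t=0,j=0: stock 102.0000 → up 132.6000 (V=132.6000), down 62.2200 (V=0.0000). Price 93.6646; hedge Δ=1.8841, bond B=-98.5093.
Root portfolio cost Δ·102+B reproduces V0=93.6646.

(0,0): Delta=1.8841 Bond=-98.5093
V0=93.6646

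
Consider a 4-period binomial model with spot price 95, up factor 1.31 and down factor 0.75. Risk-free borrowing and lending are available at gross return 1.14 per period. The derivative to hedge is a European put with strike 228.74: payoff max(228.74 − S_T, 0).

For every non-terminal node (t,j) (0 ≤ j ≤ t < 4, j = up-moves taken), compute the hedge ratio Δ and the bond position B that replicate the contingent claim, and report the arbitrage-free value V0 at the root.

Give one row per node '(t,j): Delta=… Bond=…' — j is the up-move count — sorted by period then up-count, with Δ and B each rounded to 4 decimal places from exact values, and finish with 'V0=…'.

(0,0): Delta=-0.7813 Bond=121.7630
(1,0): Delta=-1.0000 Bond=154.3930
(1,1): Delta=-0.7267 Bond=132.0171
(2,0): Delta=-1.0000 Bond=176.0080
(2,1): Delta=-1.0000 Bond=176.0080
(2,2): Delta=-0.6585 Bond=139.3805
(3,0): Delta=-1.0000 Bond=200.6491
(3,1): Delta=-1.0000 Bond=200.6491
(3,2): Delta=-1.0000 Bond=200.6491
(3,3): Delta=-0.5733 Bond=140.6927
V0=47.5406

No-arbitrage ⇒ martingale measure with p* = (R−d)/(u−d) = 0.6964.
Payoff layer (t=4): V(4,0)=198.6814, V(4,1)=176.2377, V(4,2)=137.0359, V(4,3)=68.5635, V(4,4)=0.0000
Node (3,0) S=40.0781: V=(p*·176.2377+(1−p*)·198.6814)/1.14=160.5710; Δ=(176.2377−198.6814)/(52.5023−30.0586)=-1.0000; B=V−Δ·S=200.6491
Node (3,1) S=70.0031: V=(p*·137.0359+(1−p*)·176.2377)/1.14=130.6460; Δ=(137.0359−176.2377)/(91.7041−52.5023)=-1.0000; B=V−Δ·S=200.6491
Node (3,2) S=122.2721: V=(p*·68.5635+(1−p*)·137.0359)/1.14=78.3770; Δ=(68.5635−137.0359)/(160.1765−91.7041)=-1.0000; B=V−Δ·S=200.6491
Node (3,3) S=213.5686: V=(p*·0.0000+(1−p*)·68.5635)/1.14=18.2578; Δ=(0.0000−68.5635)/(279.7749−160.1765)=-0.5733; B=V−Δ·S=140.6927
Node (2,0) S=53.4375: V=(p*·130.6460+(1−p*)·160.5710)/1.14=122.5705; Δ=(130.6460−160.5710)/(70.0031−40.0781)=-1.0000; B=V−Δ·S=176.0080
Node (2,1) S=93.3375: V=(p*·78.3770+(1−p*)·130.6460)/1.14=82.6705; Δ=(78.3770−130.6460)/(122.2721−70.0031)=-1.0000; B=V−Δ·S=176.0080
Node (2,2) S=163.0295: V=(p*·18.2578+(1−p*)·78.3770)/1.14=32.0248; Δ=(18.2578−78.3770)/(213.5686−122.2721)=-0.6585; B=V−Δ·S=139.3805
Node (1,0) S=71.2500: V=(p*·82.6705+(1−p*)·122.5705)/1.14=83.1430; Δ=(82.6705−122.5705)/(93.3375−53.4375)=-1.0000; B=V−Δ·S=154.3930
Node (1,1) S=124.4500: V=(p*·32.0248+(1−p*)·82.6705)/1.14=41.5784; Δ=(32.0248−82.6705)/(163.0295−93.3375)=-0.7267; B=V−Δ·S=132.0171
Node (0,0) S=95.0000: V=(p*·41.5784+(1−p*)·83.1430)/1.14=47.5406; Δ=(41.5784−83.1430)/(124.4500−71.2500)=-0.7813; B=V−Δ·S=121.7630
Each (Δ,B) replicates both successor values, so the strategy is self-financing and V0 is arbitrage-free.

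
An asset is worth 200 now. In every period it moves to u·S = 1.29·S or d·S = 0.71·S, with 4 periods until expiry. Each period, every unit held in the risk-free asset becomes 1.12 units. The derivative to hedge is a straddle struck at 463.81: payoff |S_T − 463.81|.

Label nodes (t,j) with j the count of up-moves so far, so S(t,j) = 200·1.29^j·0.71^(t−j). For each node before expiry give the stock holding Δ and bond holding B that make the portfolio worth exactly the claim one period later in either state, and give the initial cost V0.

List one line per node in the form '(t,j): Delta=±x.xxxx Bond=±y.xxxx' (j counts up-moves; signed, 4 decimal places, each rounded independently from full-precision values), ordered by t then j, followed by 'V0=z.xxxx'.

Under the risk-neutral measure, an up-move has probability p* = (R−d)/(u−d) = 0.7069 and values discount at R = 1.12.
Terminal payoffs: V(4,0)=412.9866, V(4,1)=371.4690, V(4,2)=296.0354, V(4,3)=158.9802, V(4,4)=90.0358
(3,0): S=71.5822. Δ = (V_up−V_dn)/(S_up−S_dn) = (371.4690−412.9866)/(92.3410−50.8234) = -1.0000. V = [p*·371.4690 + (1−p*)·412.9866]/1.12 = 342.5339. B = V − Δ·S = 414.1161.
(3,1): S=130.0578. Δ = (V_up−V_dn)/(S_up−S_dn) = (296.0354−371.4690)/(167.7746−92.3410) = -1.0000. V = [p*·296.0354 + (1−p*)·371.4690]/1.12 = 284.0583. B = V − Δ·S = 414.1161.
(3,2): S=236.3022. Δ = (V_up−V_dn)/(S_up−S_dn) = (158.9802−296.0354)/(304.8298−167.7746) = -1.0000. V = [p*·158.9802 + (1−p*)·296.0354]/1.12 = 177.8139. B = V − Δ·S = 414.1161.
(3,3): S=429.3378. Δ = (V_up−V_dn)/(S_up−S_dn) = (90.0358−158.9802)/(553.8458−304.8298) = -0.2769. V = [p*·90.0358 + (1−p*)·158.9802]/1.12 = 98.4318. B = V − Δ·S = 217.3014.
(2,0): S=100.8200. Δ = (V_up−V_dn)/(S_up−S_dn) = (284.0583−342.5339)/(130.0578−71.5822) = -1.0000. V = [p*·284.0583 + (1−p*)·342.5339]/1.12 = 268.9265. B = V − Δ·S = 369.7465.
(2,1): S=183.1800. Δ = (V_up−V_dn)/(S_up−S_dn) = (177.8139−284.0583)/(236.3022−130.0578) = -1.0000. V = [p*·177.8139 + (1−p*)·284.0583]/1.12 = 186.5665. B = V − Δ·S = 369.7465.
(2,2): S=332.8200. Δ = (V_up−V_dn)/(S_up−S_dn) = (98.4318−177.8139)/(429.3378−236.3022) = -0.4112. V = [p*·98.4318 + (1−p*)·177.8139]/1.12 = 108.6598. B = V − Δ·S = 245.5254.
(1,0): S=142.0000. Δ = (V_up−V_dn)/(S_up−S_dn) = (186.5665−268.9265)/(183.1800−100.8200) = -1.0000. V = [p*·186.5665 + (1−p*)·268.9265]/1.12 = 188.1308. B = V − Δ·S = 330.1308.
(1,1): S=258.0000. Δ = (V_up−V_dn)/(S_up−S_dn) = (108.6598−186.5665)/(332.8200−183.1800) = -0.5206. V = [p*·108.6598 + (1−p*)·186.5665]/1.12 = 117.4058. B = V − Δ·S = 251.7277.
(0,0): S=200.0000. Δ = (V_up−V_dn)/(S_up−S_dn) = (117.4058−188.1308)/(258.0000−142.0000) = -0.6097. V = [p*·117.4058 + (1−p*)·188.1308]/1.12 = 123.3353. B = V − Δ·S = 245.2749.
Each (Δ,B) replicates both successor values, so the strategy is self-financing and V0 is arbitrage-free.

(0,0): Delta=-0.6097 Bond=245.2749
(1,0): Delta=-1.0000 Bond=330.1308
(1,1): Delta=-0.5206 Bond=251.7277
(2,0): Delta=-1.0000 Bond=369.7465
(2,1): Delta=-1.0000 Bond=369.7465
(2,2): Delta=-0.4112 Bond=245.5254
(3,0): Delta=-1.0000 Bond=414.1161
(3,1): Delta=-1.0000 Bond=414.1161
(3,2): Delta=-1.0000 Bond=414.1161
(3,3): Delta=-0.2769 Bond=217.3014
V0=123.3353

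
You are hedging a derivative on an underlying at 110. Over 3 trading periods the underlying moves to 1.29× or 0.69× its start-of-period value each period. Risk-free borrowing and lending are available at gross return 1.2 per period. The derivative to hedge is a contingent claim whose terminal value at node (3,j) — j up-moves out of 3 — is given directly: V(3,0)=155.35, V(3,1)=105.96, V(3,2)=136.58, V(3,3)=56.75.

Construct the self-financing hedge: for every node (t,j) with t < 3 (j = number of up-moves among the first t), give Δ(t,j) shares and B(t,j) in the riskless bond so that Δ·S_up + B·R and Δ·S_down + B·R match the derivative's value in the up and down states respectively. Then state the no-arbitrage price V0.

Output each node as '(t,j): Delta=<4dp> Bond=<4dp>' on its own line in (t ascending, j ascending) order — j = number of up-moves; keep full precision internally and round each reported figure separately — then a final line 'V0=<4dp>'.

(0,0): Delta=-0.5364 Bond=108.6931
(1,0): Delta=0.3407 Bond=63.8592
(1,1): Delta=-0.6192 Bond=142.1798
(2,0): Delta=-1.5718 Bond=176.7904
(2,1): Delta=0.5212 Bond=58.9558
(2,2): Delta=-0.7268 Bond=190.3204
V0=49.6880

Risk-neutral probability p* = (R−d)/(u−d) = (1.2−0.69)/(1.29−0.69) = 0.8500.
Terminal values V(3,·): V(3,0)=155.3500, V(3,1)=105.9600, V(3,2)=136.5800, V(3,3)=56.7500
(2,0): S=52.3710. Δ = (V_up−V_dn)/(S_up−S_dn) = (105.9600−155.3500)/(67.5586−36.1360) = -1.5718. V = [p*·105.9600 + (1−p*)·155.3500]/1.2 = 94.4737. B = V − Δ·S = 176.7904.
(2,1): S=97.9110. Δ = (V_up−V_dn)/(S_up−S_dn) = (136.5800−105.9600)/(126.3052−67.5586) = 0.5212. V = [p*·136.5800 + (1−p*)·105.9600]/1.2 = 109.9892. B = V − Δ·S = 58.9558.
(2,2): S=183.0510. Δ = (V_up−V_dn)/(S_up−S_dn) = (56.7500−136.5800)/(236.1358−126.3052) = -0.7268. V = [p*·56.7500 + (1−p*)·136.5800]/1.2 = 57.2704. B = V − Δ·S = 190.3204.
(1,0): S=75.9000. Δ = (V_up−V_dn)/(S_up−S_dn) = (109.9892−94.4737)/(97.9110−52.3710) = 0.3407. V = [p*·109.9892 + (1−p*)·94.4737]/1.2 = 89.7182. B = V − Δ·S = 63.8592.
(1,1): S=141.9000. Δ = (V_up−V_dn)/(S_up−S_dn) = (57.2704−109.9892)/(183.0510−97.9110) = -0.6192. V = [p*·57.2704 + (1−p*)·109.9892]/1.2 = 54.3152. B = V − Δ·S = 142.1798.
(0,0): S=110.0000. Δ = (V_up−V_dn)/(S_up−S_dn) = (54.3152−89.7182)/(141.9000−75.9000) = -0.5364. V = [p*·54.3152 + (1−p*)·89.7182]/1.2 = 49.6880. B = V − Δ·S = 108.6931.
Check: Δ(0,0)·S0 + B(0,0) = 49.6880 = V0.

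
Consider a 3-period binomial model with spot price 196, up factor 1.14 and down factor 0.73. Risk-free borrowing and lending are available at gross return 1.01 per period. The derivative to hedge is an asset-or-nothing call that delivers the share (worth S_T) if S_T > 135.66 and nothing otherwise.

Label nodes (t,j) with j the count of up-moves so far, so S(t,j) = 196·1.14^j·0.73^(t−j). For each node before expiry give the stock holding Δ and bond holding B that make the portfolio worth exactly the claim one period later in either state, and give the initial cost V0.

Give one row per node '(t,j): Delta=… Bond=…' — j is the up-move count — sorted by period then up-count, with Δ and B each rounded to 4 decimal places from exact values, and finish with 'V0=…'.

No-arbitrage ⇒ martingale measure with p* = (R−d)/(u−d) = 0.6829.
Terminal payoffs: V(3,0)=0.0000, V(3,1)=0.0000, V(3,2)=185.9468, V(3,3)=290.3826
  t=2,j=0: stock 104.4484 → up 119.0712 (V=0.0000), down 76.2473 (V=0.0000). Price 0.0000; hedge Δ=0.0000, bond B=0.0000.
  t=2,j=1: stock 163.1112 → up 185.9468 (V=185.9468), down 119.0712 (V=0.0000). Price 125.7307; hedge Δ=2.7805, bond B=-327.7980.
  t=2,j=2: stock 254.7216 → up 290.3826 (V=290.3826), down 185.9468 (V=185.9468). Price 254.7216; hedge Δ=1.0000, bond B=0.0000.
  t=1,j=0: stock 143.0800 → up 163.1112 (V=125.7307), down 104.4484 (V=0.0000). Price 85.0147; hedge Δ=2.1433, bond B=-221.6456.
  t=1,j=1: stock 223.4400 → up 254.7216 (V=254.7216), down 163.1112 (V=125.7307). Price 211.7050; hedge Δ=1.4080, bond B=-102.9069.
  t=0,j=0: stock 196.0000 → up 223.4400 (V=211.7050), down 143.0800 (V=85.0147). Price 169.8366; hedge Δ=1.5765, bond B=-139.1641.
Check: Δ(0,0)·S0 + B(0,0) = 169.8366 = V0.

(0,0): Delta=1.5765 Bond=-139.1641
(1,0): Delta=2.1433 Bond=-221.6456
(1,1): Delta=1.4080 Bond=-102.9069
(2,0): Delta=0.0000 Bond=0.0000
(2,1): Delta=2.7805 Bond=-327.7980
(2,2): Delta=1.0000 Bond=0.0000
V0=169.8366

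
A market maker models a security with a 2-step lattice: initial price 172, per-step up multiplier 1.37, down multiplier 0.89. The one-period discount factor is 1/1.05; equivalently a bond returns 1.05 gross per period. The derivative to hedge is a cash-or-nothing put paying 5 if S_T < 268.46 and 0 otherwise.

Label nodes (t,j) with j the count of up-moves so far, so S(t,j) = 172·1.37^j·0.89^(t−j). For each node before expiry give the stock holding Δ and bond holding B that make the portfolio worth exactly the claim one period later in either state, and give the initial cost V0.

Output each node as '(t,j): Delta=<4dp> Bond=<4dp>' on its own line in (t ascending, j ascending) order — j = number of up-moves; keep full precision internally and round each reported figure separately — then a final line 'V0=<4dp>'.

Risk-neutral probability p* = (R−d)/(u−d) = (1.05−0.89)/(1.37−0.89) = 0.3333.
Payoff layer (t=2): V(2,0)=5.0000, V(2,1)=5.0000, V(2,2)=0.0000
Node (1,0) S=153.0800: V=(p*·5.0000+(1−p*)·5.0000)/1.05=4.7619; Δ=(5.0000−5.0000)/(209.7196−136.2412)=0.0000; B=V−Δ·S=4.7619
Node (1,1) S=235.6400: V=(p*·0.0000+(1−p*)·5.0000)/1.05=3.1746; Δ=(0.0000−5.0000)/(322.8268−209.7196)=-0.0442; B=V−Δ·S=13.5913
Node (0,0) S=172.0000: V=(p*·3.1746+(1−p*)·4.7619)/1.05=4.0312; Δ=(3.1746−4.7619)/(235.6400−153.0800)=-0.0192; B=V−Δ·S=7.3381
Self-financing check: at every node Δ·S+B equals the discounted successor values.

(0,0): Delta=-0.0192 Bond=7.3381
(1,0): Delta=0.0000 Bond=4.7619
(1,1): Delta=-0.0442 Bond=13.5913
V0=4.0312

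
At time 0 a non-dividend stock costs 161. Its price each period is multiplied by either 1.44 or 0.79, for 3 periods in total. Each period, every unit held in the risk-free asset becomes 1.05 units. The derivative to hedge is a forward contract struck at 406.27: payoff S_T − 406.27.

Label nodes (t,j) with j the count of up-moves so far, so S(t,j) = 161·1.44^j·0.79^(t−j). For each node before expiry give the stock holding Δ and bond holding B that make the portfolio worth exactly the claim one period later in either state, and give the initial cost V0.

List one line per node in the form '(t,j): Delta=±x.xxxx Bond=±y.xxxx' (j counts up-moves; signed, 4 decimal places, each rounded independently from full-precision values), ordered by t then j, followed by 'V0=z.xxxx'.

No-arbitrage ⇒ martingale measure with p* = (R−d)/(u−d) = 0.4000.
Payoff layer (t=3): V(3,0)=-326.8907, V(3,1)=-261.5787, V(3,2)=-142.5288, V(3,3)=74.4734
Node (2,0) S=100.4801: V=(p*·-261.5787+(1−p*)·-326.8907)/1.05=-286.4437; Δ=(-261.5787−-326.8907)/(144.6913−79.3793)=1.0000; B=V−Δ·S=-386.9238
Node (2,1) S=183.1536: V=(p*·-142.5288+(1−p*)·-261.5787)/1.05=-203.7702; Δ=(-142.5288−-261.5787)/(263.7412−144.6913)=1.0000; B=V−Δ·S=-386.9238
Node (2,2) S=333.8496: V=(p*·74.4734+(1−p*)·-142.5288)/1.05=-53.0742; Δ=(74.4734−-142.5288)/(480.7434−263.7412)=1.0000; B=V−Δ·S=-386.9238
Node (1,0) S=127.1900: V=(p*·-203.7702+(1−p*)·-286.4437)/1.05=-241.3089; Δ=(-203.7702−-286.4437)/(183.1536−100.4801)=1.0000; B=V−Δ·S=-368.4989
Node (1,1) S=231.8400: V=(p*·-53.0742+(1−p*)·-203.7702)/1.05=-136.6589; Δ=(-53.0742−-203.7702)/(333.8496−183.1536)=1.0000; B=V−Δ·S=-368.4989
Node (0,0) S=161.0000: V=(p*·-136.6589+(1−p*)·-241.3089)/1.05=-189.9513; Δ=(-136.6589−-241.3089)/(231.8400−127.1900)=1.0000; B=V−Δ·S=-350.9513
The time-0 hedge costs -189.9513, which is the no-arbitrage price.

(0,0): Delta=1.0000 Bond=-350.9513
(1,0): Delta=1.0000 Bond=-368.4989
(1,1): Delta=1.0000 Bond=-368.4989
(2,0): Delta=1.0000 Bond=-386.9238
(2,1): Delta=1.0000 Bond=-386.9238
(2,2): Delta=1.0000 Bond=-386.9238
V0=-189.9513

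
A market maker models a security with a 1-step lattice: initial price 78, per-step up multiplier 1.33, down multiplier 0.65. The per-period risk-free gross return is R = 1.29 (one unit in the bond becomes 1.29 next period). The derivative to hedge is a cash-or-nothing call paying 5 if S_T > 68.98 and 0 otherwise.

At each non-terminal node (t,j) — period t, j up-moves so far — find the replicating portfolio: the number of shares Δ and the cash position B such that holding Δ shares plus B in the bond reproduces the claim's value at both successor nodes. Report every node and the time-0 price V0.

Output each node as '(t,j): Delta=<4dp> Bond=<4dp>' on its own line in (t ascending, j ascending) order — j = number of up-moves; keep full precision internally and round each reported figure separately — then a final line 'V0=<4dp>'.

No-arbitrage ⇒ martingale measure with p* = (R−d)/(u−d) = 0.9412.
At expiry t=1: V(1,0)=0.0000, V(1,1)=5.0000
(0,0): S=78.0000. Δ = (V_up−V_dn)/(S_up−S_dn) = (5.0000−0.0000)/(103.7400−50.7000) = 0.0943. V = [p*·5.0000 + (1−p*)·0.0000]/1.29 = 3.6480. B = V − Δ·S = -3.7050.
Check: Δ(0,0)·S0 + B(0,0) = 3.6480 = V0.

(0,0): Delta=0.0943 Bond=-3.7050
V0=3.6480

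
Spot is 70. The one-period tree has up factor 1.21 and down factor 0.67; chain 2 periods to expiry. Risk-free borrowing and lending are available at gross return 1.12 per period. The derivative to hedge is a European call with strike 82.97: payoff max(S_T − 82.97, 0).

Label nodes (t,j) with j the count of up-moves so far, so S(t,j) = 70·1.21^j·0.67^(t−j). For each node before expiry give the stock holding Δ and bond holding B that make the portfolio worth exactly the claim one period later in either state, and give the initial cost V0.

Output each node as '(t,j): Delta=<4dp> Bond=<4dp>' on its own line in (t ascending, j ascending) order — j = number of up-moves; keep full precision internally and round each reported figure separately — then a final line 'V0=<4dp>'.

The replicating-portfolio and risk-neutral prices coincide; use p* = (1.12−0.67)/(1.21−0.67) = 0.8333 for the latter.
At expiry t=2: V(2,0)=0.0000, V(2,1)=0.0000, V(2,2)=19.5170
Node (1,0) S=46.9000: V=(p*·0.0000+(1−p*)·0.0000)/1.12=0.0000; Δ=(0.0000−0.0000)/(56.7490−31.4230)=0.0000; B=V−Δ·S=0.0000
Node (1,1) S=84.7000: V=(p*·19.5170+(1−p*)·0.0000)/1.12=14.5216; Δ=(19.5170−0.0000)/(102.4870−56.7490)=0.4267; B=V−Δ·S=-21.6210
Node (0,0) S=70.0000: V=(p*·14.5216+(1−p*)·0.0000)/1.12=10.8047; Δ=(14.5216−0.0000)/(84.7000−46.9000)=0.3842; B=V−Δ·S=-16.0871
The time-0 hedge costs 10.8047, which is the no-arbitrage price.

(0,0): Delta=0.3842 Bond=-16.0871
(1,0): Delta=0.0000 Bond=0.0000
(1,1): Delta=0.4267 Bond=-21.6210
V0=10.8047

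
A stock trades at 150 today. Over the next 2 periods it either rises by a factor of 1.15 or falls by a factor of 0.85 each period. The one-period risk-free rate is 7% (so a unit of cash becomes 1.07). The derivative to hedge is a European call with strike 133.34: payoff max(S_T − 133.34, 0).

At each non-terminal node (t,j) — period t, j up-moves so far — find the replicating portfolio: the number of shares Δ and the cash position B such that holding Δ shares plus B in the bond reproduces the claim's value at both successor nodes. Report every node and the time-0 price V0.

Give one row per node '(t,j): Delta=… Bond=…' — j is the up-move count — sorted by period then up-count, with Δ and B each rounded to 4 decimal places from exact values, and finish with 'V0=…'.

(0,0): Delta=0.8617 Bond=-94.1744
(1,0): Delta=0.3473 Bond=-35.1783
(1,1): Delta=1.0000 Bond=-124.6168
V0=35.0863

The replicating-portfolio and risk-neutral prices coincide; use p* = (1.07−0.85)/(1.15−0.85) = 0.7333 for the latter.
Terminal payoffs: V(2,0)=0.0000, V(2,1)=13.2850, V(2,2)=65.0350
  t=1,j=0: stock 127.5000 → up 146.6250 (V=13.2850), down 108.3750 (V=0.0000). Price 9.1050; hedge Δ=0.3473, bond B=-35.1783.
  t=1,j=1: stock 172.5000 → up 198.3750 (V=65.0350), down 146.6250 (V=13.2850). Price 47.8832; hedge Δ=1.0000, bond B=-124.6168.
  t=0,j=0: stock 150.0000 → up 172.5000 (V=47.8832), down 127.5000 (V=9.1050). Price 35.0863; hedge Δ=0.8617, bond B=-94.1744.
Root portfolio cost Δ·150+B reproduces V0=35.0863.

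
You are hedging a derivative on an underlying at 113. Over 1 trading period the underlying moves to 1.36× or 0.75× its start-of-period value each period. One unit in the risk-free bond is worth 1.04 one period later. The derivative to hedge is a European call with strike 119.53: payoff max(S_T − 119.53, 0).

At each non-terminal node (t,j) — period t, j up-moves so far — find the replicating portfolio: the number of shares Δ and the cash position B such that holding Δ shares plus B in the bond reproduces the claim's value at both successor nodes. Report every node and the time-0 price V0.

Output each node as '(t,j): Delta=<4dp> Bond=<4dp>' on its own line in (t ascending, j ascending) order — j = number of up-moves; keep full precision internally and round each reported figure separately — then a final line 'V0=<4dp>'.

Under the risk-neutral measure, an up-move has probability p* = (R−d)/(u−d) = 0.4754 and values discount at R = 1.04.
Payoff layer (t=1): V(1,0)=0.0000, V(1,1)=34.1500
  t=0,j=0: stock 113.0000 → up 153.6800 (V=34.1500), down 84.7500 (V=0.0000). Price 15.6108; hedge Δ=0.4954, bond B=-40.3728.
Check: Δ(0,0)·S0 + B(0,0) = 15.6108 = V0.

(0,0): Delta=0.4954 Bond=-40.3728
V0=15.6108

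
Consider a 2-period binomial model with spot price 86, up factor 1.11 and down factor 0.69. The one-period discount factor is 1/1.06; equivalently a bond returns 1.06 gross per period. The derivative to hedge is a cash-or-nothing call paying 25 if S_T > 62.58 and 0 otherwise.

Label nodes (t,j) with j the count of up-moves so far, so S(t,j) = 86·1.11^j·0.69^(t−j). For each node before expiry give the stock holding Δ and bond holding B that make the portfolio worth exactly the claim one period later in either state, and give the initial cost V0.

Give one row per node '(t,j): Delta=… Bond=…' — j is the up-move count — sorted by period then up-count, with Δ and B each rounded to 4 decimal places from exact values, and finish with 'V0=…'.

No-arbitrage ⇒ martingale measure with p* = (R−d)/(u−d) = 0.8810.
At expiry t=2: V(2,0)=0.0000, V(2,1)=25.0000, V(2,2)=25.0000
(1,0): S=59.3400. Δ = (V_up−V_dn)/(S_up−S_dn) = (25.0000−0.0000)/(65.8674−40.9446) = 1.0031. V = [p*·25.0000 + (1−p*)·0.0000]/1.06 = 20.7772. B = V − Δ·S = -38.7466.
(1,1): S=95.4600. Δ = (V_up−V_dn)/(S_up−S_dn) = (25.0000−25.0000)/(105.9606−65.8674) = 0.0000. V = [p*·25.0000 + (1−p*)·25.0000]/1.06 = 23.5849. B = V − Δ·S = 23.5849.
(0,0): S=86.0000. Δ = (V_up−V_dn)/(S_up−S_dn) = (23.5849−20.7772)/(95.4600−59.3400) = 0.0777. V = [p*·23.5849 + (1−p*)·20.7772]/1.06 = 21.9346. B = V − Δ·S = 15.2495.
Root portfolio cost Δ·86+B reproduces V0=21.9346.

(0,0): Delta=0.0777 Bond=15.2495
(1,0): Delta=1.0031 Bond=-38.7466
(1,1): Delta=0.0000 Bond=23.5849
V0=21.9346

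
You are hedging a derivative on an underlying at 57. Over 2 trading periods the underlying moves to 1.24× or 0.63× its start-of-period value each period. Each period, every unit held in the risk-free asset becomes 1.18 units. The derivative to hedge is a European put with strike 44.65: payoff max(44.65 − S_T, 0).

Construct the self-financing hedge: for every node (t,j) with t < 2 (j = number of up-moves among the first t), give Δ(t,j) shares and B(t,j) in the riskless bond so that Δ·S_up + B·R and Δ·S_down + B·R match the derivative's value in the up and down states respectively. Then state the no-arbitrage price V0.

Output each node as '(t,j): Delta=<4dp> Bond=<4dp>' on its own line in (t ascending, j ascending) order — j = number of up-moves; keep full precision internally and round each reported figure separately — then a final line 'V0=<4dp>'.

(0,0): Delta=-0.0552 Bond=3.3142
(1,0): Delta=-1.0000 Bond=37.8390
(1,1): Delta=-0.0028 Bond=0.2095
V0=0.1685

Risk-neutral probability p* = (R−d)/(u−d) = (1.18−0.63)/(1.24−0.63) = 0.9016.
Terminal payoffs: V(2,0)=22.0267, V(2,1)=0.1216, V(2,2)=0.0000
Node (1,0) S=35.9100: V=(p*·0.1216+(1−p*)·22.0267)/1.18=1.9290; Δ=(0.1216−22.0267)/(44.5284−22.6233)=-1.0000; B=V−Δ·S=37.8390
Node (1,1) S=70.6800: V=(p*·0.0000+(1−p*)·0.1216)/1.18=0.0101; Δ=(0.0000−0.1216)/(87.6432−44.5284)=-0.0028; B=V−Δ·S=0.2095
Node (0,0) S=57.0000: V=(p*·0.0101+(1−p*)·1.9290)/1.18=0.1685; Δ=(0.0101−1.9290)/(70.6800−35.9100)=-0.0552; B=V−Δ·S=3.3142
Check: Δ(0,0)·S0 + B(0,0) = 0.1685 = V0.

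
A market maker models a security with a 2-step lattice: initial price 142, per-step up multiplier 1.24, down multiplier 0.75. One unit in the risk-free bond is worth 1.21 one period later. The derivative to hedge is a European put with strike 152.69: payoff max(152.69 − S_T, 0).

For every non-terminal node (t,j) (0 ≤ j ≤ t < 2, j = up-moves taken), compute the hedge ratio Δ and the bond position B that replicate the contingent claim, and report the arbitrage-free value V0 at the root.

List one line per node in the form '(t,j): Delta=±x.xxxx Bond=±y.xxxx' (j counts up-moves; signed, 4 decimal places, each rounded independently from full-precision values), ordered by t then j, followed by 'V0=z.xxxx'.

(0,0): Delta=-0.2680 Bond=39.8597
(1,0): Delta=-1.0000 Bond=126.1901
(1,1): Delta=-0.2391 Bond=43.1459
V0=1.8062

Under the risk-neutral measure, an up-move has probability p* = (R−d)/(u−d) = 0.9388 and values discount at R = 1.21.
Terminal payoffs: V(2,0)=72.8150, V(2,1)=20.6300, V(2,2)=0.0000
  t=1,j=0: stock 106.5000 → up 132.0600 (V=20.6300), down 79.8750 (V=72.8150). Price 19.6901; hedge Δ=-1.0000, bond B=126.1901.
  t=1,j=1: stock 176.0800 → up 218.3392 (V=0.0000), down 132.0600 (V=20.6300). Price 1.0439; hedge Δ=-0.2391, bond B=43.1459.
  t=0,j=0: stock 142.0000 → up 176.0800 (V=1.0439), down 106.5000 (V=19.6901). Price 1.8062; hedge Δ=-0.2680, bond B=39.8597.
Each (Δ,B) replicates both successor values, so the strategy is self-financing and V0 is arbitrage-free.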